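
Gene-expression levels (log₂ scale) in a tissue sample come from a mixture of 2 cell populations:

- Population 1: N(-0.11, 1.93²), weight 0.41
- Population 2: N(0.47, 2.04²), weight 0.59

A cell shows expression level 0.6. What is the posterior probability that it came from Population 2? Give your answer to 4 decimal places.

By Bayes' theorem, P(k | x) = π_k f_k(x) / Σ_j π_j f_j(x).
Component likelihoods at x = 0.6:
  p_1 = (1/(1.93·√(2π)))·exp(−(0.6−-0.11)²/(2·1.93²)) = 0.206706·exp(-0.06767) = 0.193182
  p_2 = (1/(2.04·√(2π)))·exp(−(0.6−0.47)²/(2·2.04²)) = 0.195560·exp(-0.00203) = 0.195163
Unnormalised posteriors:
  π_1·p_1 = 0.41 × 0.193182 = 0.0792044
  π_2·p_2 = 0.59 × 0.195163 = 0.115146
Denominator: 0.0792044 + 0.115146 = 0.194351
So the posterior for Population 2 is 0.115146 / 0.194351 ≈ 0.5925.

0.5925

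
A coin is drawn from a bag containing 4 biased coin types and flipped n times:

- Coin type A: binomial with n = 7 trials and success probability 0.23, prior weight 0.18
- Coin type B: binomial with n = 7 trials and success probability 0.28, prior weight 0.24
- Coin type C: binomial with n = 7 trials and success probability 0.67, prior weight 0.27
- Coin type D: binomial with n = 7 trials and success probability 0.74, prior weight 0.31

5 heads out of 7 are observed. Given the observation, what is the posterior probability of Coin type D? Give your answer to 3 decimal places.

0.522

The responsibility of component k is π_k f_k(x) divided by Σ_j π_j f_j(x).
Component likelihoods at x = 5 heads out of 7:
  L_A = C(7,5)·0.23^5·0.77^2 = 21·0.000643634·0.5929 = 0.00801383
  L_B = C(7,5)·0.28^5·0.72^2 = 21·0.00172104·0.5184 = 0.0187359
  L_C = C(7,5)·0.67^5·0.33^2 = 21·0.135013·0.1089 = 0.30876
  L_D = C(7,5)·0.74^5·0.26^2 = 21·0.221901·0.0676 = 0.31501
Unnormalised posteriors:
  π_A·L_A = 0.18 × 0.00801383 = 0.00144249
  π_B·L_B = 0.24 × 0.0187359 = 0.00449661
  π_C·L_C = 0.27 × 0.30876 = 0.0833652
  π_D·L_D = 0.31 × 0.31501 = 0.0976532
Evidence: 0.00144249 + 0.00449661 + 0.0833652 + 0.0976532 = 0.186957
P(Coin type D | the observation) ≈ 0.522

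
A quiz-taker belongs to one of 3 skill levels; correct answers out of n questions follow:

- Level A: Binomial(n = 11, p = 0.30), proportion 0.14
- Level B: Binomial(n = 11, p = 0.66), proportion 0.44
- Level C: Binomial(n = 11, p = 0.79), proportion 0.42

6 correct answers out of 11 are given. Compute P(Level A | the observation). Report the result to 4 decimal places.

0.0765

The responsibility of component k is π_k f_k(x) divided by Σ_j π_j f_j(x).
Evaluate each component's likelihood at the observed value:
  L_A = C(11,6)·0.30^6·0.70^5 = 462·0.000729·0.16807 = 0.0566056
  L_B = C(11,6)·0.66^6·0.34^5 = 462·0.082654·0.00454354 = 0.1735
  L_C = C(11,6)·0.79^6·0.21^5 = 462·0.243087·0.00040841 = 0.0458671
Unnormalised posteriors:
  π_A·L_A = 0.14 × 0.0566056 = 0.00792479
  π_B·L_B = 0.44 × 0.1735 = 0.0763401
  π_C·L_C = 0.42 × 0.0458671 = 0.0192642
Marginal: 0.00792479 + 0.0763401 + 0.0192642 = 0.103529
P(Level A | data) ≈ 0.0765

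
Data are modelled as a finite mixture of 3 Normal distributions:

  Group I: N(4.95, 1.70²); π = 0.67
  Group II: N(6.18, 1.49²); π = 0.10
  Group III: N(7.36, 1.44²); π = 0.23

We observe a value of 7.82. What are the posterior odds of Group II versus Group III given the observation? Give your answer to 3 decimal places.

The posterior odds equal the prior odds times the likelihood ratio: (π_i/π_j)·(f_i(x)/f_j(x)).
Component likelihoods at x = 7.82:
  p_I = (1/(1.70·√(2π)))·exp(−(7.82−4.95)²/(2·1.70²)) = 0.234672·exp(-1.42507) = 0.0564367
  p_II = (1/(1.49·√(2π)))·exp(−(7.82−6.18)²/(2·1.49²)) = 0.267746·exp(-0.60574) = 0.146102
  p_III = (1/(1.44·√(2π)))·exp(−(7.82−7.36)²/(2·1.44²)) = 0.277043·exp(-0.05102) = 0.263262
Posterior odds = (π_II·p_II) / (π_III·p_III) = (0.10·0.146102) / (0.23·0.263262) = 0.0146102 / 0.0605504 ≈ 0.241

0.241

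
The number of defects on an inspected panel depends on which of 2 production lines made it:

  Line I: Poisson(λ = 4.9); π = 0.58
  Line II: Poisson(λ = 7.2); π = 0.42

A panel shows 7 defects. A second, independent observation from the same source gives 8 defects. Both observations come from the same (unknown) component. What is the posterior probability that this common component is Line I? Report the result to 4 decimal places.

0.2995

Posterior ∝ prior × likelihood, so P(k | x) ∝ w_k f_k(x); normalise over all components.
Since both observations come from the same component, the likelihood for component k is f_k(x₁)·f_k(x₂).
  p_I = [0.100207] × [0.0613769] = 0.00615041
  p_II = [0.148586] × [0.133727] = 0.0198699
Unnormalised posteriors:
  w_I·p_I = 0.58 × 0.00615041 = 0.00356724
  w_II·p_II = 0.42 × 0.0198699 = 0.00834536
Marginal: 0.00356724 + 0.00834536 = 0.0119126
P(Line I | data) ≈ 0.2995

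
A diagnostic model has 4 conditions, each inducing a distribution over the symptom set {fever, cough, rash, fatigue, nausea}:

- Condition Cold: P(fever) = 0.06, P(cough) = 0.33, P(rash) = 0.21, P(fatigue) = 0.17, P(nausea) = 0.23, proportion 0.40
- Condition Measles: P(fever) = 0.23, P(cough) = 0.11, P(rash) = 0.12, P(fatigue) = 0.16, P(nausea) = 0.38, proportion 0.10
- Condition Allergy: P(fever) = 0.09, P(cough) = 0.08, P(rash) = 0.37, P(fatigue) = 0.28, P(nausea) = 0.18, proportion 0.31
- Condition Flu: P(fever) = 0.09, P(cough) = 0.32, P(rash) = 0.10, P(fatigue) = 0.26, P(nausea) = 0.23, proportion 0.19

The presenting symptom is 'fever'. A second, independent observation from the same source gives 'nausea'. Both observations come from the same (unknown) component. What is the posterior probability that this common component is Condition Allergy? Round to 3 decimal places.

0.216

The responsibility of component k is π_k f_k(x) divided by Σ_j π_j f_j(x).
Since both observations come from the same component, the likelihood for component k is f_k(x₁)·f_k(x₂).
  L_Cold = [0.06] × [0.23] = 0.0138
  L_Measles = [0.23] × [0.38] = 0.0874
  L_Allergy = [0.09] × [0.18] = 0.0162
  L_Flu = [0.09] × [0.23] = 0.0207
Multiply by the mixture weights:
  π_Cold·L_Cold = 0.40 × 0.0138 = 0.00552
  π_Measles·L_Measles = 0.10 × 0.0874 = 0.00874
  π_Allergy·L_Allergy = 0.31 × 0.0162 = 0.005022
  π_Flu·L_Flu = 0.19 × 0.0207 = 0.003933
Evidence: 0.00552 + 0.00874 + 0.005022 + 0.003933 = 0.023215
P(Condition Allergy | x₁,x₂) ≈ 0.216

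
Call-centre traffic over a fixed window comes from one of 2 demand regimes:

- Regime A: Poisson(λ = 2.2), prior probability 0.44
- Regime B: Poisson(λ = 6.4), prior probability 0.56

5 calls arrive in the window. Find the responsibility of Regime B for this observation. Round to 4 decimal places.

0.7990

By Bayes' theorem, P(k | x) = π_k f_k(x) / Σ_j π_j f_j(x).
Component likelihoods at x = 5 calls:
  L_A = e^(−2.2)·2.2^5/5! = 0.0475866
  L_B = e^(−6.4)·6.4^5/5! = 0.148674
Unnormalised posteriors:
  π_A·L_A = 0.44 × 0.0475866 = 0.0209381
  π_B·L_B = 0.56 × 0.148674 = 0.0832572
Denominator: 0.0209381 + 0.0832572 = 0.104195
P(Regime B | 5 calls) ≈ 0.7990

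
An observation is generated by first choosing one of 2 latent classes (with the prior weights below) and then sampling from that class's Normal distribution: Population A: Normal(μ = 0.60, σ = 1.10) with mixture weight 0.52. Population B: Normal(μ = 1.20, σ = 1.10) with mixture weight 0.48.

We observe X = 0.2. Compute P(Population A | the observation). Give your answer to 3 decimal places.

0.605

By Bayes' theorem, P(k | x) = P(Z=k) f_k(x) / Σ_j P(Z=j) f_j(x).
Component likelihoods at x = 0.2:
  f_A = 0.339472
  f_B = 0.239915
Multiply by the mixture weights:
  P(Z=A)·f_A = 0.52 × 0.339472 = 0.176525
  P(Z=B)·f_B = 0.48 × 0.239915 = 0.115159
Normaliser: 0.176525 + 0.115159 = 0.291684
P(Population A | x) = 0.176525 / 0.291684 ≈ 0.605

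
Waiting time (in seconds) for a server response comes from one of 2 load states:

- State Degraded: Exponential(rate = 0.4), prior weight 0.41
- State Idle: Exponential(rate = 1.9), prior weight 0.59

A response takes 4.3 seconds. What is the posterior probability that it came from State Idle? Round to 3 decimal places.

0.011

Apply Bayes' rule: the posterior for each component is proportional to its prior times its likelihood at x.
Component likelihoods at x = 4.3 seconds:
  L_Degraded = 0.4·e^(−0.4·4.3) = 0.4·e^(−1.7200) = 0.0716265
  L_Idle = 1.9·e^(−1.9·4.3) = 1.9·e^(−8.1700) = 0.000537734
Prior × likelihood for each component:
  P(Z=Degraded)·L_Degraded = 0.41 × 0.0716265 = 0.0293668
  P(Z=Idle)·L_Idle = 0.59 × 0.000537734 = 0.000317263
Sum: 0.0293668 + 0.000317263 = 0.0296841
P(State Idle | the observation) ≈ 0.011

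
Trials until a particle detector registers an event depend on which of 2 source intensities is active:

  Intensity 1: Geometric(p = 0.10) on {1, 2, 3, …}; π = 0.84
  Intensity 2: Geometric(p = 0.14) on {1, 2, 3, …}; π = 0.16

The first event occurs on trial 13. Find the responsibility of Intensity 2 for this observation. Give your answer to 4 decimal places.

Posterior ∝ prior × likelihood, so P(k | x) ∝ π_k f_k(x); normalise over all components.
Evaluate each component's likelihood at the observed value:
  L_1 = 0.10·(1−0.10)^12 = 0.10·0.28243 = 0.028243
  L_2 = 0.14·(1−0.14)^12 = 0.14·0.163675 = 0.0229145
Prior × likelihood for each component:
  π_1·L_1 = 0.84 × 0.028243 = 0.0237241
  π_2·L_2 = 0.16 × 0.0229145 = 0.00366631
Normaliser: 0.0237241 + 0.00366631 = 0.0273904
P(Intensity 2 | data) ≈ 0.1339

0.1339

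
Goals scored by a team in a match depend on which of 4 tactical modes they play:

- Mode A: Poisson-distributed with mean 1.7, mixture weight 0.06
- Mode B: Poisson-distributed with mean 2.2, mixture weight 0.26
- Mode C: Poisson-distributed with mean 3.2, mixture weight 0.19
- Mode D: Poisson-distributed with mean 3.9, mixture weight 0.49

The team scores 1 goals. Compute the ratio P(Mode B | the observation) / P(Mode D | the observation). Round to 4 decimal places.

Since P(k|x) ∝ π_k f_k(x), the posterior odds are π_i f_i(x) / (π_j f_j(x)).
Poisson probabilities:
  f_A = e^(−1.7)·1.7^1/1! = 0.310562
  f_B = e^(−2.2)·2.2^1/1! = 0.243767
  f_C = e^(−3.2)·3.2^1/1! = 0.130439
  f_D = e^(−3.9)·3.9^1/1! = 0.0789435
Posterior odds = (π_B·f_B) / (π_D·f_D) = (0.26·0.243767) / (0.49·0.0789435) = 0.0633794 / 0.0386823 ≈ 1.6385

1.6385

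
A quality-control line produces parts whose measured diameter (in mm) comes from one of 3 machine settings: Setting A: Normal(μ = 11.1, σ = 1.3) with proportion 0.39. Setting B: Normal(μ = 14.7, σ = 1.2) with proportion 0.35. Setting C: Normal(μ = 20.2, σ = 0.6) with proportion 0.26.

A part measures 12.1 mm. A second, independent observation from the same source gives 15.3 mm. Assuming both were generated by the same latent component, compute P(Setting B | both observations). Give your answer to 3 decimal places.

By Bayes' theorem, P(k | x) = π_k f_k(x) / Σ_j π_j f_j(x).
Since both observations come from the same component, the likelihood for component k is f_k(x₁)·f_k(x₂).
  f_A = [(1/(1.3·√(2π)))·exp(−(12.1−11.1)²/(2·1.3²)) = 0.306879·exp(-0.29586) = 0.228285] × [0.00166116] = 0.000379218
  f_B = [(1/(1.2·√(2π)))·exp(−(12.1−14.7)²/(2·1.2²)) = 0.332452·exp(-2.34722) = 0.0317939] × [0.293388] = 0.00932793
  f_C = [(1/(0.6·√(2π)))·exp(−(12.1−20.2)²/(2·0.6²)) = 0.664904·exp(-91.12500) = 1.76878e-40] × [2.18899e-15] = 3.87185e-55
Prior × likelihood for each component:
  π_A·f_A = 0.39 × 0.000379218 = 0.000147895
  π_B·f_B = 0.35 × 0.00932793 = 0.00326477
  π_C·f_C = 0.26 × 3.87185e-55 = 1.00668e-55
Sum: 0.000147895 + 0.00326477 + 1.00668e-55 = 0.00341267
P(Setting B | data) = 0.00326477 / 0.00341267 ≈ 0.957

0.957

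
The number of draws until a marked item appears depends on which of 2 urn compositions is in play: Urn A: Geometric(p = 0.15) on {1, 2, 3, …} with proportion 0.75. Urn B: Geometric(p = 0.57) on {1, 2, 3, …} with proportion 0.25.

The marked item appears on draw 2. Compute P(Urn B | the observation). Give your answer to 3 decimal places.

0.391

Posterior ∝ prior × likelihood, so P(k | x) ∝ w_k f_k(x); normalise over all components.
Geometric probabilities:
  L_A = 0.1275
  L_B = 0.2451
Weight by the priors:
  w_A·L_A = 0.75 × 0.1275 = 0.095625
  w_B·L_B = 0.25 × 0.2451 = 0.061275
Evidence: 0.095625 + 0.061275 = 0.1569
So the posterior for Urn B is 0.061275 / 0.1569 ≈ 0.391.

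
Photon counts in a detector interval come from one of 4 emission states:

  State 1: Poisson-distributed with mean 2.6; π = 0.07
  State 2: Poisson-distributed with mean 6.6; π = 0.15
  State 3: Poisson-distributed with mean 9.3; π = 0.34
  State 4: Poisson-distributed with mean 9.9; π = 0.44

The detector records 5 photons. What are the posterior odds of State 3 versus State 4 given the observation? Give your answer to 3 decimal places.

Posterior odds = (w_i f_i(x)) / (w_j f_j(x)); the normalising sum cancels.
Poisson probabilities:
  L_1 = 0.0735394
  L_2 = 0.141969
  L_3 = 0.0530023
  L_4 = 0.039763
Odds = (0.34/0.44) × (0.0530023/0.039763) = 0.772727 × 1.33295 ≈ 1.030

1.030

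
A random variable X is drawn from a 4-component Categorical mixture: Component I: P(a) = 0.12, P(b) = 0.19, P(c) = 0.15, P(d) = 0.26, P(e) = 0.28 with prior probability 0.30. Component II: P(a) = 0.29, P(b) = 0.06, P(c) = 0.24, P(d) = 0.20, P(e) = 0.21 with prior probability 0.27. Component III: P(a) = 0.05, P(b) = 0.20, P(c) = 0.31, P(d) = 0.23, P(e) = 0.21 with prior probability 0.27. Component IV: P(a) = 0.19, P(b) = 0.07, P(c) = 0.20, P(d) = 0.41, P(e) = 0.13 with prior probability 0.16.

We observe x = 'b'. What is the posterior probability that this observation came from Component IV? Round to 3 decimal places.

Posterior ∝ prior × likelihood, so P(k | x) ∝ P(Z=k) f_k(x); normalise over all components.
Categorical probabilities:
  f_I = P(b | comp) = 0.19
  f_II = P(b | comp) = 0.06
  f_III = P(b | comp) = 0.20
  f_IV = P(b | comp) = 0.07
Prior × likelihood for each component:
  P(Z=I)·f_I = 0.30 × 0.19 = 0.057
  P(Z=II)·f_II = 0.27 × 0.06 = 0.0162
  P(Z=III)·f_III = 0.27 × 0.2 = 0.054
  P(Z=IV)·f_IV = 0.16 × 0.07 = 0.0112
Denominator: 0.057 + 0.0162 + 0.054 + 0.0112 = 0.1384
P(Component IV | x) ≈ 0.081

0.081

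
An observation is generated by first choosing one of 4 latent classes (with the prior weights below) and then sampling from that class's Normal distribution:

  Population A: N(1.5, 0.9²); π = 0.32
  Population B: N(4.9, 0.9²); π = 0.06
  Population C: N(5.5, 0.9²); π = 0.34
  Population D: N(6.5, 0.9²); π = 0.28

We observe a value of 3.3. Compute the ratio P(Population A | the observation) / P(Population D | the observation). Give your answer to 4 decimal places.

Posterior odds = (w_i f_i(x)) / (w_j f_j(x)); the normalising sum cancels.
Evaluate each component's likelihood at the observed value:
  f_A = (1/(0.9·√(2π)))·exp(−(3.3−1.5)²/(2·0.9²)) = 0.443269·exp(-2.00000) = 0.05999
  f_B = (1/(0.9·√(2π)))·exp(−(3.3−4.9)²/(2·0.9²)) = 0.443269·exp(-1.58025) = 0.0912799
  f_C = (1/(0.9·√(2π)))·exp(−(3.3−5.5)²/(2·0.9²)) = 0.443269·exp(-2.98765) = 0.0223432
  f_D = (1/(0.9·√(2π)))·exp(−(3.3−6.5)²/(2·0.9²)) = 0.443269·exp(-6.32099) = 0.000797072
Posterior odds = (w_A·f_A) / (w_D·f_D) = (0.32·0.05999) / (0.28·0.000797072) = 0.0191968 / 0.00022318 ≈ 86.0148

86.0148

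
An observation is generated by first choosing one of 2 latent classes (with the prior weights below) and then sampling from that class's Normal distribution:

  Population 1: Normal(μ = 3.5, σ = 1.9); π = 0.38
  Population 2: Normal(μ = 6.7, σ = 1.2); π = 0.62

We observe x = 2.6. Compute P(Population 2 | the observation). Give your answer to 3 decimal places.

Apply Bayes' rule: the posterior for each component is proportional to its prior times its likelihood at x.
Evaluate each component's likelihood at the observed value:
  L_1 = (1/(1.9·√(2π)))·exp(−(2.6−3.5)²/(2·1.9²)) = 0.209970·exp(-0.11219) = 0.187687
  L_2 = (1/(1.2·√(2π)))·exp(−(2.6−6.7)²/(2·1.2²)) = 0.332452·exp(-5.83681) = 0.000970144
Unnormalised posteriors:
  π_1·L_1 = 0.38 × 0.187687 = 0.071321
  π_2·L_2 = 0.62 × 0.000970144 = 0.00060149
Sum: 0.071321 + 0.00060149 = 0.0719225
Responsibility of Population 2: 0.00060149 / 0.0719225 ≈ 0.008

0.008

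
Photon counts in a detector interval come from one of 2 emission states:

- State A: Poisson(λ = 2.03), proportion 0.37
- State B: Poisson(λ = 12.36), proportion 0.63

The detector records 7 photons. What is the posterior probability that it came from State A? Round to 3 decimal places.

0.055

The responsibility of component k is w_k f_k(x) divided by Σ_j w_j f_j(x).
Component likelihoods at x = 7 photons:
  p_A = e^(−2.03)·2.03^7/7! = 0.00370189
  p_B = e^(−12.36)·12.36^7/7! = 0.0374817
Prior × likelihood for each component:
  w_A·p_A = 0.37 × 0.00370189 = 0.0013697
  w_B·p_B = 0.63 × 0.0374817 = 0.0236135
Sum: 0.0013697 + 0.0236135 = 0.0249832
P(State A | x) ≈ 0.055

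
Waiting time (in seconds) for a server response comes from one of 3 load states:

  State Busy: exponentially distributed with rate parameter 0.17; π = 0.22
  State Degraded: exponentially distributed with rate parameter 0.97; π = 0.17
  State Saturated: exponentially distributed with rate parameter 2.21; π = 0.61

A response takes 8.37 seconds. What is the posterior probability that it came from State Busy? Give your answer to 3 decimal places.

0.995

Posterior ∝ prior × likelihood, so P(k | x) ∝ w_k f_k(x); normalise over all components.
Exponential densities:
  L_Busy = 0.0409724
  L_Degraded = 0.00028892
  L_Saturated = 2.04618e-08
Multiply by the mixture weights:
  w_Busy·L_Busy = 0.22 × 0.0409724 = 0.00901393
  w_Degraded·L_Degraded = 0.17 × 0.00028892 = 4.91165e-05
  w_Saturated·L_Saturated = 0.61 × 2.04618e-08 = 1.24817e-08
Marginal: 0.00901393 + 4.91165e-05 + 1.24817e-08 = 0.00906305
Responsibility of State Busy: 0.00901393 / 0.00906305 ≈ 0.995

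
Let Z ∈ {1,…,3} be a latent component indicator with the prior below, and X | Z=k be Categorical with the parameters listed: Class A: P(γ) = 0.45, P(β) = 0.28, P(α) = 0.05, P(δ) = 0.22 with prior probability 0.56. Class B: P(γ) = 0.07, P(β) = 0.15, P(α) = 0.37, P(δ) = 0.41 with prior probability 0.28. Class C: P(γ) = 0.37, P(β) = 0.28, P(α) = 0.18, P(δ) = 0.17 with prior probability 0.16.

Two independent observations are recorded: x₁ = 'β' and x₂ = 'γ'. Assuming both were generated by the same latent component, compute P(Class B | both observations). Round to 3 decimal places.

0.033

Apply Bayes' rule: the posterior for each component is proportional to its prior times its likelihood at x.
Since both observations come from the same component, the likelihood for component k is f_k(x₁)·f_k(x₂).
  L_A = [P(β | comp) = 0.28] × [0.45] = 0.126
  L_B = [P(β | comp) = 0.15] × [0.07] = 0.0105
  L_C = [P(β | comp) = 0.28] × [0.37] = 0.1036
Weight by the priors:
  P(Z=A)·L_A = 0.56 × 0.126 = 0.07056
  P(Z=B)·L_B = 0.28 × 0.0105 = 0.00294
  P(Z=C)·L_C = 0.16 × 0.1036 = 0.016576
Denominator: 0.07056 + 0.00294 + 0.016576 = 0.090076
P(Class B | x₁, x₂) = 0.00294 / 0.090076 ≈ 0.033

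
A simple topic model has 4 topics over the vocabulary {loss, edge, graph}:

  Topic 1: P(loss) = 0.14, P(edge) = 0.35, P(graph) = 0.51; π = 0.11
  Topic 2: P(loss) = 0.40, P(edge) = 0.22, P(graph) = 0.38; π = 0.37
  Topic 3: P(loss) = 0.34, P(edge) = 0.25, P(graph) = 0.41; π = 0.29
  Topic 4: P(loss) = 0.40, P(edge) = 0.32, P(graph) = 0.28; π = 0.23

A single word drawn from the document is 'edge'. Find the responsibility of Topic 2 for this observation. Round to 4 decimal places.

Posterior ∝ prior × likelihood, so P(k | x) ∝ π_k f_k(x); normalise over all components.
Component likelihoods at x = 'edge':
  L_1 = P(edge | comp) = 0.35
  L_2 = P(edge | comp) = 0.22
  L_3 = P(edge | comp) = 0.25
  L_4 = P(edge | comp) = 0.32
Weight by the priors:
  π_1·L_1 = 0.11 × 0.35 = 0.0385
  π_2·L_2 = 0.37 × 0.22 = 0.0814
  π_3·L_3 = 0.29 × 0.25 = 0.0725
  π_4·L_4 = 0.23 × 0.32 = 0.0736
Sum: 0.0385 + 0.0814 + 0.0725 + 0.0736 = 0.266
P(Topic 2 | data) = 0.0814 / 0.266 ≈ 0.3060

0.3060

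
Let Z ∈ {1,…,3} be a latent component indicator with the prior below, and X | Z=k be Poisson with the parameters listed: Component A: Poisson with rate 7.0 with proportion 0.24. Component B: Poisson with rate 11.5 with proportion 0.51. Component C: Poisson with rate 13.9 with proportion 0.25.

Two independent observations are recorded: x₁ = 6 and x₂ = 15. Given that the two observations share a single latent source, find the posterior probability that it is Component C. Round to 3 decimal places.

0.162

Posterior ∝ prior × likelihood, so P(k | x) ∝ w_k f_k(x); normalise over all components.
Since both observations come from the same component, the likelihood for component k is f_k(x₁)·f_k(x₂).
  L_A = [e^(−7.0)·7.0^6/6! = 0.149003] × [0.00331062] = 0.000493292
  L_B = [e^(−11.5)·11.5^6/6! = 0.0325438] × [0.063035] = 0.0020514
  L_C = [e^(−13.9)·13.9^6/6! = 0.00920583] × [0.0981814] = 0.000903841
Prior × likelihood for each component:
  w_A·L_A = 0.24 × 0.000493292 = 0.00011839
  w_B·L_B = 0.51 × 0.0020514 = 0.00104621
  w_C·L_C = 0.25 × 0.000903841 = 0.00022596
Normaliser: 0.00011839 + 0.00104621 + 0.00022596 = 0.00139056
Responsibility of Component C: 0.00022596 / 0.00139056 ≈ 0.162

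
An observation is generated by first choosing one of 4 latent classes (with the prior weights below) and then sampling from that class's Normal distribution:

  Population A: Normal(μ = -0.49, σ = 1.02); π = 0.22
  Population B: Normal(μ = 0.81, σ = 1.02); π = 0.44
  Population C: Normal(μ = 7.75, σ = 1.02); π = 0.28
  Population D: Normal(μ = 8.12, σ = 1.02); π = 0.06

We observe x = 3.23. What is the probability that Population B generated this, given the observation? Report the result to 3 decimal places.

The responsibility of component k is w_k f_k(x) divided by Σ_j w_j f_j(x).
Component likelihoods at x = 3.23:
  L_A = 0.000505855
  L_B = 0.0234418
  L_C = 2.129e-05
  L_D = 3.99478e-06
Unnormalised posteriors:
  w_A·L_A = 0.22 × 0.000505855 = 0.000111288
  w_B·L_B = 0.44 × 0.0234418 = 0.0103144
  w_C·L_C = 0.28 × 2.129e-05 = 5.9612e-06
  w_D·L_D = 0.06 × 3.99478e-06 = 2.39687e-07
Normaliser: 0.000111288 + 0.0103144 + 5.9612e-06 + 2.39687e-07 = 0.0104319
Responsibility of Population B: 0.0103144 / 0.0104319 ≈ 0.989

0.989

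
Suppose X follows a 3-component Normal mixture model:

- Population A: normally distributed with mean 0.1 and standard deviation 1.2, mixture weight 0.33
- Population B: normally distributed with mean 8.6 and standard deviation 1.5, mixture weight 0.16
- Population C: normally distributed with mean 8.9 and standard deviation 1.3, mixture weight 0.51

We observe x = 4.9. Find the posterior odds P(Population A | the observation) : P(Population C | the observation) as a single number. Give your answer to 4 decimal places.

0.0267

Since P(k|x) ∝ π_k f_k(x), the posterior odds are π_i f_i(x) / (π_j f_j(x)).
Normal densities:
  f_A = (1/(1.2·√(2π)))·exp(−(4.9−0.1)²/(2·1.2²)) = 0.332452·exp(-8.00000) = 0.000111525
  f_B = (1/(1.5·√(2π)))·exp(−(4.9−8.6)²/(2·1.5²)) = 0.265962·exp(-3.04222) = 0.012694
  f_C = (1/(1.3·√(2π)))·exp(−(4.9−8.9)²/(2·1.3²)) = 0.306879·exp(-4.73373) = 0.00269858
Posterior odds = (π_A·f_A) / (π_C·f_C) = (0.33·0.000111525) / (0.51·0.00269858) = 3.68033e-05 / 0.00137627 ≈ 0.0267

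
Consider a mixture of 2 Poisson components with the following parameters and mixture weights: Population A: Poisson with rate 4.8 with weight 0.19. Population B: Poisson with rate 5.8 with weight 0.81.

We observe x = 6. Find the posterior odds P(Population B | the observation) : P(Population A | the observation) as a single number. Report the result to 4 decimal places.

4.8815

Only the two components matter; the odds are (P(Z=i) f_i(x)) / (P(Z=j) f_j(x)).
Evaluate each component's likelihood at the observed value:
  p_A = e^(−4.8)·4.8^6/6! = 0.139798
  p_B = e^(−5.8)·5.8^6/6! = 0.160076
Posterior odds = (P(Z=B)·p_B) / (P(Z=A)·p_A) = (0.81·0.160076) / (0.19·0.139798) = 0.129662 / 0.0265616 ≈ 4.8815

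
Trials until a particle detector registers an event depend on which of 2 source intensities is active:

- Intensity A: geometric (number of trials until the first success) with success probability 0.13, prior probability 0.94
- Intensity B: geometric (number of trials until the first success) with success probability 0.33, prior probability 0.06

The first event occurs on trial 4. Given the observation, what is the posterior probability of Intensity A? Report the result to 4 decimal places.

0.9311

By Bayes' theorem, P(k | x) = π_k f_k(x) / Σ_j π_j f_j(x).
Geometric probabilities:
  f_A = 0.0856054
  f_B = 0.0992518
Weight by the priors:
  π_A·f_A = 0.94 × 0.0856054 = 0.0804691
  π_B·f_B = 0.06 × 0.0992518 = 0.00595511
Normaliser: 0.0804691 + 0.00595511 = 0.0864242
P(Intensity A | x) = 0.0804691 / 0.0864242 ≈ 0.9311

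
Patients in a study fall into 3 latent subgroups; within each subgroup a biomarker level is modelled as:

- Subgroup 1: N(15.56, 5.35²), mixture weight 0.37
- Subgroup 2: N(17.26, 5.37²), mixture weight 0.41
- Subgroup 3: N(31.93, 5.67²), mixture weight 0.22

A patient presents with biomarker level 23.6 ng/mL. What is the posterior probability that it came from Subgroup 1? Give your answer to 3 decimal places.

By Bayes' theorem, P(k | x) = π_k f_k(x) / Σ_j π_j f_j(x).
Evaluate each component's likelihood at the observed value:
  L_1 = 0.0241072
  L_2 = 0.0370046
  L_3 = 0.0239136
Weight by the priors:
  π_1·L_1 = 0.37 × 0.0241072 = 0.00891966
  π_2·L_2 = 0.41 × 0.0370046 = 0.0151719
  π_3·L_3 = 0.22 × 0.0239136 = 0.00526099
Marginal: 0.00891966 + 0.0151719 + 0.00526099 = 0.0293525
P(Subgroup 1 | the observation) ≈ 0.304

0.304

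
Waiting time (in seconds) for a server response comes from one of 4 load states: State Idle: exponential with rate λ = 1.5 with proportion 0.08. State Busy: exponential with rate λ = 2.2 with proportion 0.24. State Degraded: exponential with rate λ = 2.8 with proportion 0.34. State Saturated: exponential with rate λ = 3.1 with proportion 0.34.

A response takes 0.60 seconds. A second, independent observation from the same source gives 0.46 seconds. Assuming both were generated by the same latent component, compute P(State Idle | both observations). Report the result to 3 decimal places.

By Bayes' theorem, P(k | x) = π_k f_k(x) / Σ_j π_j f_j(x).
Since both observations come from the same component, the likelihood for component k is f_k(x₁)·f_k(x₂).
  f_Idle = [0.609854] × [0.752364] = 0.458833
  f_Busy = [0.587698] × [0.799681] = 0.469971
  f_Degraded = [0.521847] × [0.772301] = 0.403023
  f_Saturated = [0.482585] × [0.744831] = 0.359444
Weight by the priors:
  π_Idle·f_Idle = 0.08 × 0.458833 = 0.0367066
  π_Busy·f_Busy = 0.24 × 0.469971 = 0.112793
  π_Degraded·f_Degraded = 0.34 × 0.403023 = 0.137028
  π_Saturated·f_Saturated = 0.34 × 0.359444 = 0.122211
Denominator: 0.0367066 + 0.112793 + 0.137028 + 0.122211 = 0.408739
P(State Idle | data) ≈ 0.090

0.090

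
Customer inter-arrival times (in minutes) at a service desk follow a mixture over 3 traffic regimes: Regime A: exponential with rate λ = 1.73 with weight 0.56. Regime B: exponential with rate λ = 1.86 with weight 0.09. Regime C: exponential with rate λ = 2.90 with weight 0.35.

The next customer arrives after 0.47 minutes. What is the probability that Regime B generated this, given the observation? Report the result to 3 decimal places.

P(component k | x) = π_k·f_k(x) / marginal(x), where marginal(x) = Σ_j π_j·f_j(x).
Component likelihoods at x = 0.47 minutes:
  p_A = 1.73·e^(−1.73·0.47) = 1.73·e^(−0.8131) = 0.767222
  p_B = 1.86·e^(−1.86·0.47) = 1.86·e^(−0.8742) = 0.775984
  p_C = 2.90·e^(−2.90·0.47) = 2.90·e^(−1.3630) = 0.742087
Weight by the priors:
  π_A·p_A = 0.56 × 0.767222 = 0.429645
  π_B·p_B = 0.09 × 0.775984 = 0.0698386
  π_C·p_C = 0.35 × 0.742087 = 0.25973
Marginal: 0.429645 + 0.0698386 + 0.25973 = 0.759213
Responsibility of Regime B: 0.0698386 / 0.759213 ≈ 0.092

0.092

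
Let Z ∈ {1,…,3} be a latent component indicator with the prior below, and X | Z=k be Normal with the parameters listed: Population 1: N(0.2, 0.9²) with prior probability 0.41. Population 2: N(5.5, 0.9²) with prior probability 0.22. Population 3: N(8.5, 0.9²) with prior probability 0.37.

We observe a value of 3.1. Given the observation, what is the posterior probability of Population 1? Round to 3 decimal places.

By Bayes' theorem, P(k | x) = w_k f_k(x) / Σ_j w_j f_j(x).
Component likelihoods at x = 3.1:
  p_1 = 0.00246655
  p_2 = 0.0126622
  p_3 = 6.75098e-09
Multiply by the mixture weights:
  w_1·p_1 = 0.41 × 0.00246655 = 0.00101128
  w_2·p_2 = 0.22 × 0.0126622 = 0.00278569
  w_3·p_3 = 0.37 × 6.75098e-09 = 2.49786e-09
Evidence: 0.00101128 + 0.00278569 + 2.49786e-09 = 0.00379697
Responsibility of Population 1: 0.00101128 / 0.00379697 ≈ 0.266

0.266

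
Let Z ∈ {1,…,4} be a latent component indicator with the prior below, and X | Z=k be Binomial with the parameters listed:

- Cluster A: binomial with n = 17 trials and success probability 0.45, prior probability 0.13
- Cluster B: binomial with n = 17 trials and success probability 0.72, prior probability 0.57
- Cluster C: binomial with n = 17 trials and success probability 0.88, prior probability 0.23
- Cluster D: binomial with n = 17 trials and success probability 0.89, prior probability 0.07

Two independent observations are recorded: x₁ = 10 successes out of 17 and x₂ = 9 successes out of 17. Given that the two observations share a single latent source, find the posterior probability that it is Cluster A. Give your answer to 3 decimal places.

By Bayes' theorem, P(k | x) = P(Z=k) f_k(x) / Σ_j P(Z=j) f_j(x).
Since both observations come from the same component, the likelihood for component k is f_k(x₁)·f_k(x₂).
  f_A = [C(17,10)·0.45^10·0.55^7 = 19448·0.000340506·0.0152244 = 0.100818] × [0.154028] = 0.0155288
  f_B = [C(17,10)·0.72^10·0.28^7 = 19448·0.0374391·0.000134929 = 0.098244] × [0.0477575] = 0.00469189
  f_C = [C(17,10)·0.88^10·0.12^7 = 19448·0.278501·3.58318e-07 = 0.00194075] × [0.00033081] = 6.42021e-07
  f_D = [C(17,10)·0.89^10·0.11^7 = 19448·0.311817·1.94872e-07 = 0.00118175] × [0.000182573] = 2.15755e-07
Prior × likelihood for each component:
  P(Z=A)·f_A = 0.13 × 0.0155288 = 0.00201874
  P(Z=B)·f_B = 0.57 × 0.00469189 = 0.00267438
  P(Z=C)·f_C = 0.23 × 6.42021e-07 = 1.47665e-07
  P(Z=D)·f_D = 0.07 × 2.15755e-07 = 1.51028e-08
Evidence: 0.00201874 + 0.00267438 + 1.47665e-07 + 1.51028e-08 = 0.00469328
Responsibility of Cluster A: 0.00201874 / 0.00469328 ≈ 0.430

0.430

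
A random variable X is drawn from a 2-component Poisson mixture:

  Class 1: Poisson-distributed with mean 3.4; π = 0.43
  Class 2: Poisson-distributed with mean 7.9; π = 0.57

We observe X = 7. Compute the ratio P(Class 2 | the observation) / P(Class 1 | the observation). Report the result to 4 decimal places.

5.3842

Posterior odds = (P(Z=i) f_i(x)) / (P(Z=j) f_j(x)); the normalising sum cancels.
Component likelihoods at x = 7:
  L_1 = e^(−3.4)·3.4^7/7! = 0.0347793
  L_2 = e^(−7.9)·7.9^7/7! = 0.141264
0.0805207 / 0.0149551 ≈ 5.3842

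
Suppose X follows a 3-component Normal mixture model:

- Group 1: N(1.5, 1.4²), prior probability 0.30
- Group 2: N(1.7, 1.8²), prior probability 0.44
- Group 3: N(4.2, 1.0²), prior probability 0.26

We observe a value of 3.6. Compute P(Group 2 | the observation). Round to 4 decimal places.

Posterior ∝ prior × likelihood, so P(k | x) ∝ P(Z=k) f_k(x); normalise over all components.
Component likelihoods at x = 3.6:
  f_1 = 0.0925126
  f_2 = 0.126968
  f_3 = 0.333225
Prior × likelihood for each component:
  P(Z=1)·f_1 = 0.30 × 0.0925126 = 0.0277538
  P(Z=2)·f_2 = 0.44 × 0.126968 = 0.0558657
  P(Z=3)·f_3 = 0.26 × 0.333225 = 0.0866384
Marginal: 0.0277538 + 0.0558657 + 0.0866384 = 0.170258
P(Group 2 | the observation) ≈ 0.3281

0.3281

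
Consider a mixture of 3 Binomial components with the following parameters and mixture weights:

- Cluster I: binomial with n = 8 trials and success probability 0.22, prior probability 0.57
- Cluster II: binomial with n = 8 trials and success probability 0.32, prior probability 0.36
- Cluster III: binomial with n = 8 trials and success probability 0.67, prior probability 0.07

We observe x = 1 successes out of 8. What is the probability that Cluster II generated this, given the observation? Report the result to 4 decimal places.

0.2600

By Bayes' theorem, P(k | x) = π_k f_k(x) / Σ_j π_j f_j(x).
Evaluate each component's likelihood at the observed value:
  p_I = C(8,1)·0.22^1·0.78^7 = 8·0.22·0.175656 = 0.309154
  p_II = C(8,1)·0.32^1·0.68^7 = 8·0.32·0.0672299 = 0.172109
  p_III = C(8,1)·0.67^1·0.33^7 = 8·0.67·0.000426184 = 0.00228435
Multiply by the mixture weights:
  π_I·p_I = 0.57 × 0.309154 = 0.176218
  π_II·p_II = 0.36 × 0.172109 = 0.0619591
  π_III·p_III = 0.07 × 0.00228435 = 0.000159904
Normaliser: 0.176218 + 0.0619591 + 0.000159904 = 0.238337
P(Cluster II | 1 successes out of 8) = 0.0619591 / 0.238337 ≈ 0.2600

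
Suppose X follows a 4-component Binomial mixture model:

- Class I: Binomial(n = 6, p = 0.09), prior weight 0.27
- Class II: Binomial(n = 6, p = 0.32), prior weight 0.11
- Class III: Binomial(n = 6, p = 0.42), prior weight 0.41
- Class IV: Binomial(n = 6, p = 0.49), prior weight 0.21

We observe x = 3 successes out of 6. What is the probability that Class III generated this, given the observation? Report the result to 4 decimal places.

0.5652

Apply Bayes' rule: the posterior for each component is proportional to its prior times its likelihood at x.
Evaluate each component's likelihood at the observed value:
  f_I = C(6,3)·0.09^3·0.91^3 = 20·0.000729·0.753571 = 0.0109871
  f_II = C(6,3)·0.32^3·0.68^3 = 20·0.032768·0.314432 = 0.206066
  f_III = C(6,3)·0.42^3·0.58^3 = 20·0.074088·0.195112 = 0.289109
  f_IV = C(6,3)·0.49^3·0.51^3 = 20·0.117649·0.132651 = 0.312125
Unnormalised posteriors:
  w_I·f_I = 0.27 × 0.0109871 = 0.00296651
  w_II·f_II = 0.11 × 0.206066 = 0.0226673
  w_III·f_III = 0.41 × 0.289109 = 0.118535
  w_IV·f_IV = 0.21 × 0.312125 = 0.0655463
Sum: 0.00296651 + 0.0226673 + 0.118535 + 0.0655463 = 0.209715
So the posterior for Class III is 0.118535 / 0.209715 ≈ 0.5652.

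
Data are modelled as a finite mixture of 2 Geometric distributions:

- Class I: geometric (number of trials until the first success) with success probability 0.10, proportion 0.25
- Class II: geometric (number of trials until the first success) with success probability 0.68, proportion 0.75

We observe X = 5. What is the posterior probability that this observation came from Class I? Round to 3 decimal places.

P(component k | x) = w_k·f_k(x) / marginal(x), where marginal(x) = Σ_j w_j·f_j(x).
Component likelihoods at x = 5:
  L_I = 0.06561
  L_II = 0.00713032
Weight by the priors:
  w_I·L_I = 0.25 × 0.06561 = 0.0164025
  w_II·L_II = 0.75 × 0.00713032 = 0.00534774
Denominator: 0.0164025 + 0.00534774 = 0.0217502
Responsibility of Class I: 0.0164025 / 0.0217502 ≈ 0.754

0.754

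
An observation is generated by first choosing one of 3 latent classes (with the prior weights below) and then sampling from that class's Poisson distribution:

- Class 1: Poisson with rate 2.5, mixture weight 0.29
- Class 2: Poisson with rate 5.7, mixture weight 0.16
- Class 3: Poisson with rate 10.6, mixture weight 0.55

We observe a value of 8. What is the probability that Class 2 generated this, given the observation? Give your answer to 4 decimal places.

Apply Bayes' rule: the posterior for each component is proportional to its prior times its likelihood at x.
Poisson probabilities:
  L_1 = e^(−2.5)·2.5^8/8! = 0.00310644
  L_2 = e^(−5.7)·5.7^8/8! = 0.0924698
  L_3 = e^(−10.6)·10.6^8/8! = 0.0984929
Multiply by the mixture weights:
  π_1·L_1 = 0.29 × 0.00310644 = 0.000900868
  π_2·L_2 = 0.16 × 0.0924698 = 0.0147952
  π_3·L_3 = 0.55 × 0.0984929 = 0.0541711
Denominator: 0.000900868 + 0.0147952 + 0.0541711 = 0.0698671
P(Class 2 | data) ≈ 0.2118

0.2118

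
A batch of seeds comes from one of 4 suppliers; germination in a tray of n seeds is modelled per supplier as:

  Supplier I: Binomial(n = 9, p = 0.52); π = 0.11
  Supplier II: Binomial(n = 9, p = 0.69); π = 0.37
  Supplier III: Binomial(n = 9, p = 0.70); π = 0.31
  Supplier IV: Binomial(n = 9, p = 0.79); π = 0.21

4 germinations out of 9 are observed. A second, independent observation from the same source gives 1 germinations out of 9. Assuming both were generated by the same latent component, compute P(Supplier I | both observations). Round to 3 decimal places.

0.930

P(component k | x) = w_k·f_k(x) / marginal(x), where marginal(x) = Σ_j w_j·f_j(x).
Since both observations come from the same component, the likelihood for component k is f_k(x₁)·f_k(x₂).
  f_I = [C(9,4)·0.52^4·0.48^5 = 126·0.0731162·0.0254804 = 0.234742] × [0.0131879] = 0.00309575
  f_II = [C(9,4)·0.69^4·0.31^5 = 126·0.226671·0.00286292 = 0.0817665] × [0.000529645] = 4.33072e-05
  f_III = [C(9,4)·0.70^4·0.30^5 = 126·0.2401·0.00243 = 0.0735138] × [0.000413343] = 3.03864e-05
  f_IV = [C(9,4)·0.79^4·0.21^5 = 126·0.389501·0.00040841 = 0.0200436] × [2.68921e-05] = 5.39013e-07
Prior × likelihood for each component:
  w_I·f_I = 0.11 × 0.00309575 = 0.000340532
  w_II·f_II = 0.37 × 4.33072e-05 = 1.60237e-05
  w_III·f_III = 0.31 × 3.03864e-05 = 9.41979e-06
  w_IV·f_IV = 0.21 × 5.39013e-07 = 1.13193e-07
Evidence: 0.000340532 + 1.60237e-05 + 9.41979e-06 + 1.13193e-07 = 0.000366089
So the posterior for Supplier I is 0.000340532 / 0.000366089 ≈ 0.930.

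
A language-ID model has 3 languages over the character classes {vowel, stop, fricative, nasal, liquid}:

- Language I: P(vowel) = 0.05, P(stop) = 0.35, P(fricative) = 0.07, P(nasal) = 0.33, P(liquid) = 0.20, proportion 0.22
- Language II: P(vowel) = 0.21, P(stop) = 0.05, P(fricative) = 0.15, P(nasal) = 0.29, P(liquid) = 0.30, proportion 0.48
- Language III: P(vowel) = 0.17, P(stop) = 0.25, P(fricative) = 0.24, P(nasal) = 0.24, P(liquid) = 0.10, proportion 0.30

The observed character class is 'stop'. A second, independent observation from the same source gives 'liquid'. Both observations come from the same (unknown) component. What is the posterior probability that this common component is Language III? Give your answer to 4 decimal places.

Posterior ∝ prior × likelihood, so P(k | x) ∝ π_k f_k(x); normalise over all components.
Since both observations come from the same component, the likelihood for component k is f_k(x₁)·f_k(x₂).
  L_I = [P(stop | comp) = 0.35] × [0.2] = 0.07
  L_II = [P(stop | comp) = 0.05] × [0.3] = 0.015
  L_III = [P(stop | comp) = 0.25] × [0.1] = 0.025
Unnormalised posteriors:
  π_I·L_I = 0.22 × 0.07 = 0.0154
  π_II·L_II = 0.48 × 0.015 = 0.0072
  π_III·L_III = 0.30 × 0.025 = 0.0075
Marginal: 0.0154 + 0.0072 + 0.0075 = 0.0301
So the posterior for Language III is 0.0075 / 0.0301 ≈ 0.2492.

0.2492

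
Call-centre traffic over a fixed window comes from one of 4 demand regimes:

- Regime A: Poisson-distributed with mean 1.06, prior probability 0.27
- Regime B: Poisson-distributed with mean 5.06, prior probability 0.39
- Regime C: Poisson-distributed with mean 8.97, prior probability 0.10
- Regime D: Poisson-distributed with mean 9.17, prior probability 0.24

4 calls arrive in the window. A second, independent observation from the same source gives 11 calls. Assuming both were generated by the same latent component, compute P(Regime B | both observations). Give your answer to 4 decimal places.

Apply Bayes' rule: the posterior for each component is proportional to its prior times its likelihood at x.
Since both observations come from the same component, the likelihood for component k is f_k(x₁)·f_k(x₂).
  f_A = [0.0182247] × [1.64762e-08] = 3.00273e-10
  f_B = [0.173325] × [0.00885054] = 0.00153402
  f_C = [0.0343034] × [0.0963695] = 0.0033058
  f_D = [0.0306751] × [0.10056] = 0.0030847
Weight by the priors:
  w_A·f_A = 0.27 × 3.00273e-10 = 8.10738e-11
  w_B·f_B = 0.39 × 0.00153402 = 0.000598267
  w_C·f_C = 0.10 × 0.0033058 = 0.00033058
  w_D·f_D = 0.24 × 0.0030847 = 0.000740327
Evidence: 8.10738e-11 + 0.000598267 + 0.00033058 + 0.000740327 = 0.00166917
Responsibility of Regime B: 0.000598267 / 0.00166917 ≈ 0.3584

0.3584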